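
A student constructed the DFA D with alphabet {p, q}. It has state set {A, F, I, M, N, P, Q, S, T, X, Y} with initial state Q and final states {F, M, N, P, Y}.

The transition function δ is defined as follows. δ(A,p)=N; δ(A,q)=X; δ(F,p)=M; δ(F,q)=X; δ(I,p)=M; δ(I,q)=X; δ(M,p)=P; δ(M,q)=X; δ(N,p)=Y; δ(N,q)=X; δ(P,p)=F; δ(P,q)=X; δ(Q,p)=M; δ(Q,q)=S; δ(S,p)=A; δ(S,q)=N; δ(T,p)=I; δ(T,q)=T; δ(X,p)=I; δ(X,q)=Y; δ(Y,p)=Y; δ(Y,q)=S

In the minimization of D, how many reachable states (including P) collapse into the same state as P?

First remove the unreachable states {T}; 10 states remain.
Initial partition by acceptance: {F,M,N,P,Y} | {A,I,Q,S,X}.
Split {A,I,Q,S,X} by δ(·,p) → {A,I,Q} and {S,X}.
Stable partition: {F,M,N,P,Y} | {A,I,Q} | {S,X} — 3 equivalence classes.
The equivalence class containing P is {F,M,N,P,Y}, of size 5.

5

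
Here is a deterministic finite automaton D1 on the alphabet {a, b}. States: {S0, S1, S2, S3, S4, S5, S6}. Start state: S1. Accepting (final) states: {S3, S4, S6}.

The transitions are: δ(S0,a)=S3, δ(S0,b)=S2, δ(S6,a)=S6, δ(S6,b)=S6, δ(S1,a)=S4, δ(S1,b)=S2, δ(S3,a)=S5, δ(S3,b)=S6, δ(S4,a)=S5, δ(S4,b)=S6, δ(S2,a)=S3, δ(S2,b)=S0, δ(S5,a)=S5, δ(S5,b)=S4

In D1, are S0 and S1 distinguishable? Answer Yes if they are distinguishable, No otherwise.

No

Every state is reachable, so we keep all 7.
Start with accepting vs non-accepting: {S3,S4,S6} | {S0,S1,S2,S5}.
On input a, block {S3,S4,S6} splits into {S3,S4} and {S6}.
Refine {S0,S1,S2,S5} on symbol a: members go to different blocks, giving {S0,S1,S2} and {S5}.
Stable partition: {S3,S4} | {S0,S1,S2} | {S6} | {S5} — 4 equivalence classes.
S0 and S1 lie in the same block of the stable partition, so they are equivalent — no string distinguishes them.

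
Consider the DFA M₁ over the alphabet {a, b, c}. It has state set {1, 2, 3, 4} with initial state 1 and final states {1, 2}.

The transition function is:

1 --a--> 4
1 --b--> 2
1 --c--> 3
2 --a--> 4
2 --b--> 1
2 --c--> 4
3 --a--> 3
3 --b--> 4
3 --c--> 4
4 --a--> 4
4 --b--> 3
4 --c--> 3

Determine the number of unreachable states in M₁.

0

A breadth-first search from the start state visits every state.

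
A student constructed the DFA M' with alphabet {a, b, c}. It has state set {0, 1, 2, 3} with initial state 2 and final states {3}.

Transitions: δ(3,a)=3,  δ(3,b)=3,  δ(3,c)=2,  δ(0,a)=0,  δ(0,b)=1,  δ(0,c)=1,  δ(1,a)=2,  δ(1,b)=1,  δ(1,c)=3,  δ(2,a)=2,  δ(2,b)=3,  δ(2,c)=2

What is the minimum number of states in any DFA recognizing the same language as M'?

States {0,1} cannot be reached from the start state, so discard them.
P0 = {3} | {2}.
The partition is now stable with 2 blocks: {3} | {2}.

2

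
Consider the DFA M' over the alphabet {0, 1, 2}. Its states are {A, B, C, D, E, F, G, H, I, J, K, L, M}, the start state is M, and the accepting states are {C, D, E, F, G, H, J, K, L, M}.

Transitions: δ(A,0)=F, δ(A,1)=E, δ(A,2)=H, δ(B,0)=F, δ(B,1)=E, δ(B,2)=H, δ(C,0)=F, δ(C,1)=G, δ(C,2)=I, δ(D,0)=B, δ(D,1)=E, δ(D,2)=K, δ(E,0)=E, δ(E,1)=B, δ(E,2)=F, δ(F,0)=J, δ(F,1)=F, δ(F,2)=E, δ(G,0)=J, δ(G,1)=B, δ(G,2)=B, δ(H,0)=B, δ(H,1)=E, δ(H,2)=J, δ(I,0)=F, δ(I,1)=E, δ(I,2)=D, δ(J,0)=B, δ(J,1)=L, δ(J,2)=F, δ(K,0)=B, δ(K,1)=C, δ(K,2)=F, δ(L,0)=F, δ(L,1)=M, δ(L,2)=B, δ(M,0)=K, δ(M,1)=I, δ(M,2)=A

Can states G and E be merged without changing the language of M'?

No

P0 = {C,D,E,F,G,H,J,K,L,M} | {A,B,I}.
Split {C,D,E,F,G,H,J,K,L,M} by δ(·,0) → {C,E,F,G,L,M} and {D,H,J,K}.
Split {C,E,F,G,L,M} by δ(·,0) → {C,E,L} and {F,G,M}.
On input 0, block {C,E,L} splits into {C,L} and {E}.
Split {D,H,J,K} by δ(·,1) → {D,H} and {J,K}.
On input 1, block {F,G,M} splits into {G,M} and {F}.
Stable partition: {C,L} | {A,B,I} | {D,H} | {G,M} | {E} | {J,K} | {F} — 7 equivalence classes.
G and E end up in different blocks, so they are distinguishable. For instance, the string '2' is accepted from only E.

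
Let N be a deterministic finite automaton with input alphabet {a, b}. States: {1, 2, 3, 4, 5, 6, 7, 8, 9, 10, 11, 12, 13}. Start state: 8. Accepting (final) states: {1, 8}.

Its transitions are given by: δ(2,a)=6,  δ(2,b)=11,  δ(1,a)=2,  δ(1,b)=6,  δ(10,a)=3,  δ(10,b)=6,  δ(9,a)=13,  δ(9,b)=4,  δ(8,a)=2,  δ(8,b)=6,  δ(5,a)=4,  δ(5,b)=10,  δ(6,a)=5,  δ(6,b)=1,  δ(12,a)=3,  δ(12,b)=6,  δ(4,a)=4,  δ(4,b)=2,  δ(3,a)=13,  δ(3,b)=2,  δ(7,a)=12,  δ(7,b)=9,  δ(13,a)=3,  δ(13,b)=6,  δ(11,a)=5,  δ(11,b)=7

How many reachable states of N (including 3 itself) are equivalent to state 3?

Every state is reachable, so we keep all 13.
Initial partition by acceptance: {1,8} | {2,3,4,5,6,7,9,10,11,12,13}.
Split {2,3,4,5,6,7,9,10,11,12,13} by δ(·,b) → {2,3,4,5,7,9,10,11,12,13} and {6}.
Split {2,3,4,5,7,9,10,11,12,13} by δ(·,a) → {3,4,5,7,9,10,11,12,13} and {2}.
Split {3,4,5,7,9,10,11,12,13} by δ(·,b) → {5,7,9,11} and {10,12,13} and {3,4}.
On input a, block {5,7,9,11} splits into {7,9} and {5} and {11}.
On input b, block {7,9} splits into {7} and {9}.
Split {3,4} by δ(·,a) → {3} and {4}.
Stable partition: {1,8} | {7} | {6} | {2} | {10,12,13} | {3} | {5} | {11} | {9} | {4} — 10 equivalence classes.
The equivalence class containing 3 is {3}, of size 1.

1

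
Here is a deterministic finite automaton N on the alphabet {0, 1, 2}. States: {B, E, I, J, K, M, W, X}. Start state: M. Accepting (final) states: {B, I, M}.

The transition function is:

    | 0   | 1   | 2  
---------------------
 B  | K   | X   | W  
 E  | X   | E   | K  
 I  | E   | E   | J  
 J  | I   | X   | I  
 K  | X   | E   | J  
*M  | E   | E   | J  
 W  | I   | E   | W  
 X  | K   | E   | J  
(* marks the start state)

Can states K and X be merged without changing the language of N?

Yes

First remove the unreachable states {B,W}; 6 states remain.
P0 = {I,M} | {E,J,K,X}.
Refine {E,J,K,X} on symbol 0: members go to different blocks, giving {E,K,X} and {J}.
On input 2, block {E,K,X} splits into {K,X} and {E}.
Stable partition: {I,M} | {K,X} | {J} | {E} — 4 equivalence classes.
K and X lie in the same block of the stable partition, so they are equivalent — no string distinguishes them.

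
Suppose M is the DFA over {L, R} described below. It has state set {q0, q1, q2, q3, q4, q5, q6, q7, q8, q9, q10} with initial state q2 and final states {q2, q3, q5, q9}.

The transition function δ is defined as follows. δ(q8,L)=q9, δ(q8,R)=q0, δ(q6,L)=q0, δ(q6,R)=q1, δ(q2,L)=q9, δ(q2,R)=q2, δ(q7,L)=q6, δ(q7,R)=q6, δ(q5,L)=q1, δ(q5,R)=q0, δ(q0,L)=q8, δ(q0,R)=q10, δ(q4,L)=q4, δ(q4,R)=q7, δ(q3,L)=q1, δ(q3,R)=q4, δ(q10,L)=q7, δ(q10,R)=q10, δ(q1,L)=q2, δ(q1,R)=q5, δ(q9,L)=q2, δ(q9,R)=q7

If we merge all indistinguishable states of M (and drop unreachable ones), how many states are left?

9

States {q3,q4} cannot be reached from the start state, so discard them.
Start with accepting vs non-accepting: {q2,q5,q9} | {q0,q1,q6,q7,q8,q10}.
On input L, block {q2,q5,q9} splits into {q2,q9} and {q5}.
Split {q2,q9} by δ(·,R) → {q2} and {q9}.
On input L, block {q0,q1,q6,q7,q8,q10} splits into {q0,q6,q7,q10} and {q1} and {q8}.
Split {q0,q6,q7,q10} by δ(·,L) → {q6,q7,q10} and {q0}.
Split {q6,q7,q10} by δ(·,L) → {q7,q10} and {q6}.
Split {q7,q10} by δ(·,L) → {q7} and {q10}.
Stable partition: {q2} | {q7} | {q5} | {q9} | {q1} | {q8} | {q0} | {q6} | {q10} — 9 equivalence classes.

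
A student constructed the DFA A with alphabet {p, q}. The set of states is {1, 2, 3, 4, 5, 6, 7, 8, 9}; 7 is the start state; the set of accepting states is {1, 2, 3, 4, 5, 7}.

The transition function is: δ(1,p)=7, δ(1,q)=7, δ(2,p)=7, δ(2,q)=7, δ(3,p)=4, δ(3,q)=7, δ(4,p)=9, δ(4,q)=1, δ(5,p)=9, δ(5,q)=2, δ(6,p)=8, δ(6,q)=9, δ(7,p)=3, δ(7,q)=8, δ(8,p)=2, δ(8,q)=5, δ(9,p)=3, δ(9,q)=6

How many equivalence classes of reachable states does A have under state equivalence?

7

Start with accepting vs non-accepting: {1,2,3,4,5,7} | {6,8,9}.
On input p, block {1,2,3,4,5,7} splits into {1,2,3,7} and {4,5}.
Refine {1,2,3,7} on symbol p: members go to different blocks, giving {1,2,7} and {3}.
Split {1,2,7} by δ(·,p) → {1,2} and {7}.
Refine {6,8,9} on symbol p: members go to different blocks, giving {6} and {8} and {9}.
No further refinement is possible. Final partition (7 blocks): {1,2} | {6} | {4,5} | {3} | {7} | {8} | {9}.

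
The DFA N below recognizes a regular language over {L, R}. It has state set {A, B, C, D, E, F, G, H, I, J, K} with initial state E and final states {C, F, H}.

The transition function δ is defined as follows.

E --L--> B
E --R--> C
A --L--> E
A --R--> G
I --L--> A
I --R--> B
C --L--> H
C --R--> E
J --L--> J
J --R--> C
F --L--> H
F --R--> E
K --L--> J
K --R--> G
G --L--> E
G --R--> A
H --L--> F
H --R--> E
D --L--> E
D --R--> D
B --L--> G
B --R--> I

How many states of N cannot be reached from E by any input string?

Starting at E and following transitions, the reachable set is {A, B, C, E, F, G, H, I}. That leaves D, J, K unreachable — 3 in total.

3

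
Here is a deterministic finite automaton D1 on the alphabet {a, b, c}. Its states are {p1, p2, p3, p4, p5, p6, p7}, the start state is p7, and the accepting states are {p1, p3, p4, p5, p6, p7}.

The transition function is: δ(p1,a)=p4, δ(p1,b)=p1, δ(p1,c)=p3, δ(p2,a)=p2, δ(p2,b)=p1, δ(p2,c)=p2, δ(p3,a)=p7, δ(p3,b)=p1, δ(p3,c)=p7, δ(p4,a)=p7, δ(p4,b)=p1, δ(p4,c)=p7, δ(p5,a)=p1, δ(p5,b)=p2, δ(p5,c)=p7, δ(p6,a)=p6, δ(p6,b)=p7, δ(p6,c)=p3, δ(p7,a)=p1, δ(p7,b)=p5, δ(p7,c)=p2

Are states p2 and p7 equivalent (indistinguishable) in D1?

First remove the unreachable states {p6}; 6 states remain.
Initial partition by acceptance: {p1,p3,p4,p5,p7} | {p2}.
On input b, block {p1,p3,p4,p5,p7} splits into {p1,p3,p4,p7} and {p5}.
Refine {p1,p3,p4,p7} on symbol b: members go to different blocks, giving {p1,p3,p4} and {p7}.
Split {p1,p3,p4} by δ(·,a) → {p3,p4} and {p1}.
The partition is now stable with 5 blocks: {p3,p4} | {p2} | {p5} | {p7} | {p1}.
p2 and p7 end up in different blocks, so they are distinguishable. For instance, the string 'ε' is accepted from only p7.

No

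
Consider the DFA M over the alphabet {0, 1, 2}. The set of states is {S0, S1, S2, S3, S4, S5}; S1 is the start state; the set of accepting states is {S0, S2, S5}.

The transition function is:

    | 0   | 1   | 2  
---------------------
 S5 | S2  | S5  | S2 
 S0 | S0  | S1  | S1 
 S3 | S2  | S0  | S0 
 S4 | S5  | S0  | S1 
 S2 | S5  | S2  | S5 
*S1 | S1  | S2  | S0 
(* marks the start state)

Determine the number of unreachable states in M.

2

No path from S1 leads to S3, S4; the other 4 states are all reachable.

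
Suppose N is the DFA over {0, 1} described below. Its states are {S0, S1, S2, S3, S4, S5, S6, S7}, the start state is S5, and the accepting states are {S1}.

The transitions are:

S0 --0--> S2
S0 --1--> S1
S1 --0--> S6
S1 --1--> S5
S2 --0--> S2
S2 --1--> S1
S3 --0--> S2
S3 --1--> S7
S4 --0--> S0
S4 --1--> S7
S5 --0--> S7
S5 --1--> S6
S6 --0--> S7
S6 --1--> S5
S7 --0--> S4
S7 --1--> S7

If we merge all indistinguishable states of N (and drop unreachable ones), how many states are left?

5

Reachable states from the start: {S0,S1,S2,S4,S5,S6,S7}. Unreachable: {S3} — drop them.
Start with accepting vs non-accepting: {S1} | {S0,S2,S4,S5,S6,S7}.
Split {S0,S2,S4,S5,S6,S7} by δ(·,1) → {S4,S5,S6,S7} and {S0,S2}.
Refine {S4,S5,S6,S7} on symbol 0: members go to different blocks, giving {S5,S6,S7} and {S4}.
Split {S5,S6,S7} by δ(·,0) → {S5,S6} and {S7}.
Stable partition: {S1} | {S5,S6} | {S0,S2} | {S4} | {S7} — 5 equivalence classes.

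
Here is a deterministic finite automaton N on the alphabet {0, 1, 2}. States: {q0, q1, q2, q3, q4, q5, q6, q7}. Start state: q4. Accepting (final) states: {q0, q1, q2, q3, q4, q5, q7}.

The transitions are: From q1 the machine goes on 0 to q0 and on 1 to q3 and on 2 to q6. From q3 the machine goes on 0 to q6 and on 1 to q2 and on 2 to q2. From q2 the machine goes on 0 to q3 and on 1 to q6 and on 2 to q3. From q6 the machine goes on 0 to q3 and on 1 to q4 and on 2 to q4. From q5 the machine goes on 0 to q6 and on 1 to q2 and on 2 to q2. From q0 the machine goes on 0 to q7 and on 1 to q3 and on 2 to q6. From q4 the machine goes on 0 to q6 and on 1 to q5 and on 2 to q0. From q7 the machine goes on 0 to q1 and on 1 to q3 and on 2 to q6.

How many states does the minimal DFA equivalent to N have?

5

All states are reachable from the start state.
P0 = {q0,q1,q2,q3,q4,q5,q7} | {q6}.
On input 0, block {q0,q1,q2,q3,q4,q5,q7} splits into {q0,q1,q2,q7} and {q3,q4,q5}.
Split {q0,q1,q2,q7} by δ(·,0) → {q0,q1,q7} and {q2}.
On input 1, block {q3,q4,q5} splits into {q3,q5} and {q4}.
Stable partition: {q0,q1,q7} | {q6} | {q3,q5} | {q2} | {q4} — 5 equivalence classes.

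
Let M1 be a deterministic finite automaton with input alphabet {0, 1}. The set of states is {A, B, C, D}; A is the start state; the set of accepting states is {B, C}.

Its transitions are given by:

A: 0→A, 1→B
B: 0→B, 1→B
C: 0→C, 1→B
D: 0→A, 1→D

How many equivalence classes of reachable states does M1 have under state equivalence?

First remove the unreachable states {C,D}; 2 states remain.
Start with accepting vs non-accepting: {B} | {A}.
Stable partition: {B} | {A} — 2 equivalence classes.

2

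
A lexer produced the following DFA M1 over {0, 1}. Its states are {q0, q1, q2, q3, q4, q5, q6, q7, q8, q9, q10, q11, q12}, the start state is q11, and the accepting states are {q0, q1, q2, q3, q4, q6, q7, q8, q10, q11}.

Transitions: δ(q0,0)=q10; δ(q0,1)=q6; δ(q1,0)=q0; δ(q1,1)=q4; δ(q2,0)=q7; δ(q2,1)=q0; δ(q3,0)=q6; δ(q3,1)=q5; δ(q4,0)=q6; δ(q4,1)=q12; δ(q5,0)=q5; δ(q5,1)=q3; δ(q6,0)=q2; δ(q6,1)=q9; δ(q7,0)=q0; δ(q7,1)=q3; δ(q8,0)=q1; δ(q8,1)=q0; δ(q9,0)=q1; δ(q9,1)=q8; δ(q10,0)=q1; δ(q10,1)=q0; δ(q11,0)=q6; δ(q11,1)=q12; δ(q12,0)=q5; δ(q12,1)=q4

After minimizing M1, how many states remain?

Every state is reachable, so we keep all 13.
Start with accepting vs non-accepting: {q0,q1,q2,q3,q4,q6,q7,q8,q10,q11} | {q5,q9,q12}.
Refine {q0,q1,q2,q3,q4,q6,q7,q8,q10,q11} on symbol 1: members go to different blocks, giving {q0,q1,q2,q7,q8,q10} and {q3,q4,q6,q11}.
On input 1, block {q0,q1,q2,q7,q8,q10} splits into {q0,q1,q7} and {q2,q8,q10}.
Refine {q0,q1,q7} on symbol 0: members go to different blocks, giving {q1,q7} and {q0}.
On input 0, block {q5,q9,q12} splits into {q5,q12} and {q9}.
Split {q3,q4,q6,q11} by δ(·,0) → {q3,q4,q11} and {q6}.
No further refinement is possible. Final partition (7 blocks): {q1,q7} | {q5,q12} | {q3,q4,q11} | {q2,q8,q10} | {q0} | {q9} | {q6}.

7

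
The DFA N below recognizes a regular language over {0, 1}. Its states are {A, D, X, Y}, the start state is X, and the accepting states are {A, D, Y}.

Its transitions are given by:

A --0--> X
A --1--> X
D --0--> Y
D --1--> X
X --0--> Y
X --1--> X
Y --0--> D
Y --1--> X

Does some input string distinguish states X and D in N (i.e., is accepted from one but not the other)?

Yes

Reachable states from the start: {D,X,Y}. Unreachable: {A} — drop them.
Initial partition by acceptance: {D,Y} | {X}.
No further refinement is possible. Final partition (2 blocks): {D,Y} | {X}.
X and D end up in different blocks, so they are distinguishable. For instance, the string 'ε' is accepted from only D.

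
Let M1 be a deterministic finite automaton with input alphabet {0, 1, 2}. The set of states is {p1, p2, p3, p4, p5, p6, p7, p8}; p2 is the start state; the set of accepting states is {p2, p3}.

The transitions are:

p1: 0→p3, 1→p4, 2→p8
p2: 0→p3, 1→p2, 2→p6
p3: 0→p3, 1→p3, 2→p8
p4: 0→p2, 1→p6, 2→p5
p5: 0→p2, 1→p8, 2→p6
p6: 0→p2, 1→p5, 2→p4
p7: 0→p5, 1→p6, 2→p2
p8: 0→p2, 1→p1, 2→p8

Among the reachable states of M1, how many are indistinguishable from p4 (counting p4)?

5

First remove the unreachable states {p7}; 7 states remain.
Start with accepting vs non-accepting: {p2,p3} | {p1,p4,p5,p6,p8}.
No further refinement is possible. Final partition (2 blocks): {p2,p3} | {p1,p4,p5,p6,p8}.
The equivalence class containing p4 is {p1,p4,p5,p6,p8}, of size 5.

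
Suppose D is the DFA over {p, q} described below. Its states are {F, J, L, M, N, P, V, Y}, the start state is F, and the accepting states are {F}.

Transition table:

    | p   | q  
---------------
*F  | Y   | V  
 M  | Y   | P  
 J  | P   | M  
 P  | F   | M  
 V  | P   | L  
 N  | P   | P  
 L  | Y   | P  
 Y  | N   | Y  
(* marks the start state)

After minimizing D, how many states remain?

Reachable states from the start: {F,L,M,N,P,V,Y}. Unreachable: {J} — drop them.
P0 = {F} | {L,M,N,P,V,Y}.
Split {L,M,N,P,V,Y} by δ(·,p) → {L,M,N,V,Y} and {P}.
On input p, block {L,M,N,V,Y} splits into {L,M,Y} and {N,V}.
Split {L,M,Y} by δ(·,p) → {L,M} and {Y}.
Refine {N,V} on symbol q: members go to different blocks, giving {N} and {V}.
The partition is now stable with 6 blocks: {F} | {L,M} | {P} | {N} | {Y} | {V}.

6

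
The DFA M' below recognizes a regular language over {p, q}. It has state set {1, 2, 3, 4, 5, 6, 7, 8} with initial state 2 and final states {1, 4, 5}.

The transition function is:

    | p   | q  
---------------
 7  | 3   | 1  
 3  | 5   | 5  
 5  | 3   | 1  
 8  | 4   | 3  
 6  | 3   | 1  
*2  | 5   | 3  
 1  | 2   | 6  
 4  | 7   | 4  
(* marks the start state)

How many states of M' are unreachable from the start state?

BFS from 2 reaches {1, 2, 3, 5, 6}; the 3 state(s) 4, 7, 8 are never visited.

3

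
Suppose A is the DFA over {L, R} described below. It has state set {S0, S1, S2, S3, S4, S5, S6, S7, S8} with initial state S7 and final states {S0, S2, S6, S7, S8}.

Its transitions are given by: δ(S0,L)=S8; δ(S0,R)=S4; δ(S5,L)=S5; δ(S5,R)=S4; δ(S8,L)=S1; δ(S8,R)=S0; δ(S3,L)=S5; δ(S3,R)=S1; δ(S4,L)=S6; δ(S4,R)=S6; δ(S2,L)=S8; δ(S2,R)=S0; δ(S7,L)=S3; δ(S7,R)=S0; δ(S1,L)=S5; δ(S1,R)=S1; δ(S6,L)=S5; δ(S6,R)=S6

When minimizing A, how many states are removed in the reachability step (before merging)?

1

Starting at S7 and following transitions, the reachable set is {S0, S1, S3, S4, S5, S6, S7, S8}. That leaves S2 unreachable — 1 in total.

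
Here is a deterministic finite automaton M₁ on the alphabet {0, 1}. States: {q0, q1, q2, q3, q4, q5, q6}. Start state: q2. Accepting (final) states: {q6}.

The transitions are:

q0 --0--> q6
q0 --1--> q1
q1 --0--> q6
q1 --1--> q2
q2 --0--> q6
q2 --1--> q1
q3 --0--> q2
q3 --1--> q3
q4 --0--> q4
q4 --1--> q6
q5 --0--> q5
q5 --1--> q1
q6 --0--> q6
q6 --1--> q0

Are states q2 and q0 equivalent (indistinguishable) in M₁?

Yes

States {q3,q4,q5} cannot be reached from the start state, so discard them.
Initial partition by acceptance: {q6} | {q0,q1,q2}.
Stable partition: {q6} | {q0,q1,q2} — 2 equivalence classes.
q2 and q0 lie in the same block of the stable partition, so they are equivalent — no string distinguishes them.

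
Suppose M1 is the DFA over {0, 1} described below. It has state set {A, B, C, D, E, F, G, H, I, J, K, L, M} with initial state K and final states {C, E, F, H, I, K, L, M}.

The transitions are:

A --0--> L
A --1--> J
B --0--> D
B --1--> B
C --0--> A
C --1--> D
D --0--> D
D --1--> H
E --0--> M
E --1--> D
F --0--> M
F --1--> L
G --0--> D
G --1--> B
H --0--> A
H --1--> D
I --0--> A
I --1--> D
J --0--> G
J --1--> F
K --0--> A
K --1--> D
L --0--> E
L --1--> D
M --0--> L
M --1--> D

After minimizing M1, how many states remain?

7

First remove the unreachable states {C,I}; 11 states remain.
P0 = {E,F,H,K,L,M} | {A,B,D,G,J}.
Split {E,F,H,K,L,M} by δ(·,0) → {E,F,L,M} and {H,K}.
On input 1, block {E,F,L,M} splits into {E,L,M} and {F}.
Refine {A,B,D,G,J} on symbol 0: members go to different blocks, giving {B,D,G,J} and {A}.
Refine {B,D,G,J} on symbol 1: members go to different blocks, giving {B,G} and {D} and {J}.
The partition is now stable with 7 blocks: {E,L,M} | {B,G} | {H,K} | {F} | {A} | {D} | {J}.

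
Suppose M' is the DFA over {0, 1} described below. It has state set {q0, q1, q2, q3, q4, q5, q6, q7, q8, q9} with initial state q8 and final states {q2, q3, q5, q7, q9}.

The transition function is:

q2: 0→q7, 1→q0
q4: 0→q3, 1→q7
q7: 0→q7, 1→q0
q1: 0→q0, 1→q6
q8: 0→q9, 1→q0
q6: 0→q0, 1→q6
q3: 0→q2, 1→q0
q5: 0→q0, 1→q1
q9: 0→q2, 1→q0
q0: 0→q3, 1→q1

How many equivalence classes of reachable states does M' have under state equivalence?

4

States {q4,q5} cannot be reached from the start state, so discard them.
Start with accepting vs non-accepting: {q2,q3,q7,q9} | {q0,q1,q6,q8}.
Refine {q0,q1,q6,q8} on symbol 0: members go to different blocks, giving {q0,q8} and {q1,q6}.
On input 1, block {q0,q8} splits into {q0} and {q8}.
The partition is now stable with 4 blocks: {q2,q3,q7,q9} | {q0} | {q1,q6} | {q8}.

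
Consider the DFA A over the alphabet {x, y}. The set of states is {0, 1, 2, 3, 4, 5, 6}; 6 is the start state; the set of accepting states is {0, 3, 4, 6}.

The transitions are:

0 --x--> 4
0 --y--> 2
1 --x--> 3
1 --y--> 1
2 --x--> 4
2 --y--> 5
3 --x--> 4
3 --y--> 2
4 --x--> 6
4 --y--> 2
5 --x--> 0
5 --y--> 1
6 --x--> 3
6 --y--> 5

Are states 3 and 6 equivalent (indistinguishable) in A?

Every state is reachable, so we keep all 7.
Initial partition by acceptance: {0,3,4,6} | {1,2,5}.
No further refinement is possible. Final partition (2 blocks): {0,3,4,6} | {1,2,5}.
3 and 6 lie in the same block of the stable partition, so they are equivalent — no string distinguishes them.

Yes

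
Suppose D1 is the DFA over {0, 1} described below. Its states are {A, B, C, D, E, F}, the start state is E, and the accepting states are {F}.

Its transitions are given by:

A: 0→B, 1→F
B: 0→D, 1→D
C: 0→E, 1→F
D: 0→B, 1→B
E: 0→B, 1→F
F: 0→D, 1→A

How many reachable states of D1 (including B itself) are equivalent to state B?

2

States {C} cannot be reached from the start state, so discard them.
P0 = {F} | {A,B,D,E}.
On input 1, block {A,B,D,E} splits into {A,E} and {B,D}.
No further refinement is possible. Final partition (3 blocks): {F} | {A,E} | {B,D}.
The equivalence class containing B is {B,D}, of size 2.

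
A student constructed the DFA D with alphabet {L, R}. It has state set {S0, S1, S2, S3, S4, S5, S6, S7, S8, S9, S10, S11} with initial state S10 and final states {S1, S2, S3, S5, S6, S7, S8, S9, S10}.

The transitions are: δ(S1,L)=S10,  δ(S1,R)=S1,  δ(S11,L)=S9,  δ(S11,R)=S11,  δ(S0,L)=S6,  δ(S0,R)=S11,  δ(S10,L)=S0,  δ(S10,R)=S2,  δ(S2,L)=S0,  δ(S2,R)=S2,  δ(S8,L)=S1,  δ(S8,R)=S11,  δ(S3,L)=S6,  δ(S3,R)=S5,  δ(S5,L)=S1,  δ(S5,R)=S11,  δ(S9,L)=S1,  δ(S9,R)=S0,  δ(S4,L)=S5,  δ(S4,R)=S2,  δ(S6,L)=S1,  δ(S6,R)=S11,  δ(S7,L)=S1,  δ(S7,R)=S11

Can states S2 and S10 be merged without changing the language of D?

Yes

First remove the unreachable states {S3,S4,S5,S7,S8}; 7 states remain.
P0 = {S1,S2,S6,S9,S10} | {S0,S11}.
Refine {S1,S2,S6,S9,S10} on symbol L: members go to different blocks, giving {S1,S6,S9} and {S2,S10}.
Refine {S1,S6,S9} on symbol L: members go to different blocks, giving {S6,S9} and {S1}.
Stable partition: {S6,S9} | {S0,S11} | {S2,S10} | {S1} — 4 equivalence classes.
S2 and S10 lie in the same block of the stable partition, so they are equivalent — no string distinguishes them.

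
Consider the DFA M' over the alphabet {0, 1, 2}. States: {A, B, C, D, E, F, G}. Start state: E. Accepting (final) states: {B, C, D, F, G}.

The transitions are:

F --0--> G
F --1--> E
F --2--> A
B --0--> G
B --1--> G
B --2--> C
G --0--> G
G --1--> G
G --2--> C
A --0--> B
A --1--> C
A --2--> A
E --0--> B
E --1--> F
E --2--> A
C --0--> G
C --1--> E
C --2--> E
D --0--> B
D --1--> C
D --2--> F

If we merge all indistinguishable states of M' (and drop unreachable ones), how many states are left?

First remove the unreachable states {D}; 6 states remain.
Start with accepting vs non-accepting: {B,C,F,G} | {A,E}.
On input 1, block {B,C,F,G} splits into {B,G} and {C,F}.
No further refinement is possible. Final partition (3 blocks): {B,G} | {A,E} | {C,F}.

3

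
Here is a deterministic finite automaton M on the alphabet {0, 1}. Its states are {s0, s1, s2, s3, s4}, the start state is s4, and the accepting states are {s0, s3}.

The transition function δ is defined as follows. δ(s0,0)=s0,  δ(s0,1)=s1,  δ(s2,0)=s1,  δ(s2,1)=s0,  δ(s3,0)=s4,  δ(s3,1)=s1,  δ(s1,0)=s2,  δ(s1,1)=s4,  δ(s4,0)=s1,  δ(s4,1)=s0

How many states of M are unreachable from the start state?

No path from s4 leads to s3; the other 4 states are all reachable.

1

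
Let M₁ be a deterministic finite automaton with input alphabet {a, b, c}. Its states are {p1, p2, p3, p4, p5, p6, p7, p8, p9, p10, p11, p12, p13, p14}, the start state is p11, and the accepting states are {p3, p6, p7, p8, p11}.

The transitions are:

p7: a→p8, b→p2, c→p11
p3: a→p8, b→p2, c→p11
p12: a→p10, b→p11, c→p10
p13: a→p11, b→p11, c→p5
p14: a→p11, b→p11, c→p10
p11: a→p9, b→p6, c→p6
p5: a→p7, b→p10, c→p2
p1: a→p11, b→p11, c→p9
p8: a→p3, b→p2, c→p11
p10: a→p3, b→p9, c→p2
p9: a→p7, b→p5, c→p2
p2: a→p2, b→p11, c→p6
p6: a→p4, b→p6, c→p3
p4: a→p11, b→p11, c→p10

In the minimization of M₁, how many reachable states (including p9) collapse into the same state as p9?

3

First remove the unreachable states {p1,p12,p13,p14}; 10 states remain.
Start with accepting vs non-accepting: {p3,p6,p7,p8,p11} | {p2,p4,p5,p9,p10}.
Refine {p3,p6,p7,p8,p11} on symbol a: members go to different blocks, giving {p3,p7,p8} and {p6,p11}.
Split {p2,p4,p5,p9,p10} by δ(·,a) → {p5,p9,p10} and {p2} and {p4}.
Refine {p6,p11} on symbol a: members go to different blocks, giving {p6} and {p11}.
Stable partition: {p3,p7,p8} | {p5,p9,p10} | {p6} | {p2} | {p4} | {p11} — 6 equivalence classes.
State p9 belongs to the block {p5,p9,p10}, which has 3 states.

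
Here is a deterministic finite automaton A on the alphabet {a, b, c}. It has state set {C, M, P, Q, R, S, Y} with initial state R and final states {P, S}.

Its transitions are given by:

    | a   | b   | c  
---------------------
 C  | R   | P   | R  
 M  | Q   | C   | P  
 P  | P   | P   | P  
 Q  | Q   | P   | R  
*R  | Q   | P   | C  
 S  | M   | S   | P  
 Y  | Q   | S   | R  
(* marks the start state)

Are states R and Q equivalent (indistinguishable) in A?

Yes

Reachable states from the start: {C,P,Q,R}. Unreachable: {M,S,Y} — drop them.
Start with accepting vs non-accepting: {P} | {C,Q,R}.
The partition is now stable with 2 blocks: {P} | {C,Q,R}.
R and Q lie in the same block of the stable partition, so they are equivalent — no string distinguishes them.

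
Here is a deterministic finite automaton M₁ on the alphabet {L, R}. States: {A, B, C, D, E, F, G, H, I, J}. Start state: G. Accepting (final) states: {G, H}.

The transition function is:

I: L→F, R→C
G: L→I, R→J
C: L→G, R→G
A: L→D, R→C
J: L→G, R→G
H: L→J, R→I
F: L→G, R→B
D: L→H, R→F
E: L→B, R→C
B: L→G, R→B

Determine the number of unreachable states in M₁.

4

Starting at G and following transitions, the reachable set is {B, C, F, G, I, J}. That leaves A, D, E, H unreachable — 4 in total.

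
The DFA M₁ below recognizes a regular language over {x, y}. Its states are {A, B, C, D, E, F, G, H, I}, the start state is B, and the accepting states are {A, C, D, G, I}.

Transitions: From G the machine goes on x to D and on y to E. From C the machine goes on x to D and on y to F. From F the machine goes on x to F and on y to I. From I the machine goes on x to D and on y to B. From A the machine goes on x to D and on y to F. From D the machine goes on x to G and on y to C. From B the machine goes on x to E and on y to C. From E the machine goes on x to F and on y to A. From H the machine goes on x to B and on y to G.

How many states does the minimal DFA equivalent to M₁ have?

3

First remove the unreachable states {H}; 8 states remain.
Initial partition by acceptance: {A,C,D,G,I} | {B,E,F}.
Split {A,C,D,G,I} by δ(·,y) → {A,C,G,I} and {D}.
No further refinement is possible. Final partition (3 blocks): {A,C,G,I} | {B,E,F} | {D}.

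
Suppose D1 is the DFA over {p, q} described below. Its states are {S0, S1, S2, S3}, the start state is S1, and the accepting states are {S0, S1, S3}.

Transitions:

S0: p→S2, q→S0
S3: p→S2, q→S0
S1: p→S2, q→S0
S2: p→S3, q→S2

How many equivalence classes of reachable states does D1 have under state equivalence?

Initial partition by acceptance: {S0,S1,S3} | {S2}.
Stable partition: {S0,S1,S3} | {S2} — 2 equivalence classes.

2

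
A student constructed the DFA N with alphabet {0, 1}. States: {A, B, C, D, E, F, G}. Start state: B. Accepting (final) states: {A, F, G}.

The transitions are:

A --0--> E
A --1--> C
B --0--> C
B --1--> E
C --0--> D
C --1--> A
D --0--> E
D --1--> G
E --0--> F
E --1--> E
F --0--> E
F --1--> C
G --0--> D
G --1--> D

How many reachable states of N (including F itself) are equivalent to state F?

Every state is reachable, so we keep all 7.
Initial partition by acceptance: {A,F,G} | {B,C,D,E}.
Split {B,C,D,E} by δ(·,0) → {B,C,D} and {E}.
Split {A,F,G} by δ(·,0) → {A,F} and {G}.
Refine {B,C,D} on symbol 0: members go to different blocks, giving {B,C} and {D}.
On input 0, block {B,C} splits into {B} and {C}.
The partition is now stable with 6 blocks: {A,F} | {B} | {E} | {G} | {D} | {C}.
State F belongs to the block {A,F}, which has 2 states.

2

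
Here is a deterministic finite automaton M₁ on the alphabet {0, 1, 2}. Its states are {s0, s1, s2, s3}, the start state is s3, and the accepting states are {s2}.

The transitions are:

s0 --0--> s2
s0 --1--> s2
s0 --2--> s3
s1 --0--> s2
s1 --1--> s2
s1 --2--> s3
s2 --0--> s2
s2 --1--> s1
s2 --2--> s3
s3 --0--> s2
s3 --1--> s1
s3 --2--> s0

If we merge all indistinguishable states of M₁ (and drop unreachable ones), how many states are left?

3

Start with accepting vs non-accepting: {s2} | {s0,s1,s3}.
Refine {s0,s1,s3} on symbol 1: members go to different blocks, giving {s0,s1} and {s3}.
No further refinement is possible. Final partition (3 blocks): {s2} | {s0,s1} | {s3}.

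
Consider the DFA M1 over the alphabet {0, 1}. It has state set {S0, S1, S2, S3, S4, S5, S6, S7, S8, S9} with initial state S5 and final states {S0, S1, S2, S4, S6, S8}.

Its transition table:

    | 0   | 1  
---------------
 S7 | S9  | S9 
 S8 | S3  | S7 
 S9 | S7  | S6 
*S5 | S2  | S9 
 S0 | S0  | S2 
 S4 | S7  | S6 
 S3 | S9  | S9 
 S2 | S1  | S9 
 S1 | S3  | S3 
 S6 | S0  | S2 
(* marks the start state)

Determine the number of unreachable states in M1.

Starting at S5 and following transitions, the reachable set is {S0, S1, S2, S3, S5, S6, S7, S9}. That leaves S4, S8 unreachable — 2 in total.

2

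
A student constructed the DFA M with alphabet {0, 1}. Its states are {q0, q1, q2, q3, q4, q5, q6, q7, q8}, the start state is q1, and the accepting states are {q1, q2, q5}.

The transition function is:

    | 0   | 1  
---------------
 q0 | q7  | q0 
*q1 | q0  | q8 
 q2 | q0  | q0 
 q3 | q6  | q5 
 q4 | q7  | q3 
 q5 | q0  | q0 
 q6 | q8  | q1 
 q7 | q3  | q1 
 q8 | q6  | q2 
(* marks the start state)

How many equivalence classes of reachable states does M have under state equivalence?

5

Reachable states from the start: {q0,q1,q2,q3,q5,q6,q7,q8}. Unreachable: {q4} — drop them.
Start with accepting vs non-accepting: {q1,q2,q5} | {q0,q3,q6,q7,q8}.
Refine {q0,q3,q6,q7,q8} on symbol 1: members go to different blocks, giving {q3,q6,q7,q8} and {q0}.
On input 1, block {q1,q2,q5} splits into {q2,q5} and {q1}.
Refine {q3,q6,q7,q8} on symbol 1: members go to different blocks, giving {q3,q8} and {q6,q7}.
The partition is now stable with 5 blocks: {q2,q5} | {q3,q8} | {q0} | {q1} | {q6,q7}.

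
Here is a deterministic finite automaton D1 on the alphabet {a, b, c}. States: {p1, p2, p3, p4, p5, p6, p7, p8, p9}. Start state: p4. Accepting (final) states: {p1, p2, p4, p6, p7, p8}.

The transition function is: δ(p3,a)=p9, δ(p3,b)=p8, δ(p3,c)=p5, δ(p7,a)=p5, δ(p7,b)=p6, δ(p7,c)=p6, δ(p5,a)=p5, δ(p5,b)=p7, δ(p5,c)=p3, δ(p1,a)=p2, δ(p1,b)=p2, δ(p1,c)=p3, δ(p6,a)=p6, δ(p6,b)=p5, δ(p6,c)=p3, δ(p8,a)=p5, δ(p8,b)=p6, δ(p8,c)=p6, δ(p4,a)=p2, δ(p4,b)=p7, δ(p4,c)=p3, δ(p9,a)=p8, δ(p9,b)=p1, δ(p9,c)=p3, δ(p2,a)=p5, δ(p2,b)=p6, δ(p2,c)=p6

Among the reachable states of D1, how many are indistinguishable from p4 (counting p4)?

2

All states are reachable from the start state.
P0 = {p1,p2,p4,p6,p7,p8} | {p3,p5,p9}.
Refine {p1,p2,p4,p6,p7,p8} on symbol a: members go to different blocks, giving {p1,p4,p6} and {p2,p7,p8}.
Refine {p1,p4,p6} on symbol a: members go to different blocks, giving {p1,p4} and {p6}.
Refine {p3,p5,p9} on symbol a: members go to different blocks, giving {p3,p5} and {p9}.
On input a, block {p3,p5} splits into {p3} and {p5}.
The partition is now stable with 6 blocks: {p1,p4} | {p3} | {p2,p7,p8} | {p6} | {p9} | {p5}.
State p4 belongs to the block {p1,p4}, which has 2 states.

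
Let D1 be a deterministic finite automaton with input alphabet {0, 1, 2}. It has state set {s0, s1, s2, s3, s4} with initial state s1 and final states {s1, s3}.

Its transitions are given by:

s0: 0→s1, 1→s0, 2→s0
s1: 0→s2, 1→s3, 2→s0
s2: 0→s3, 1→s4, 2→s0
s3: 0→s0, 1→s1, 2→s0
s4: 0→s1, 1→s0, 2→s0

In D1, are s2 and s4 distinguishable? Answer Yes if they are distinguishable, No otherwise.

P0 = {s1,s3} | {s0,s2,s4}.
Stable partition: {s1,s3} | {s0,s2,s4} — 2 equivalence classes.
s2 and s4 lie in the same block of the stable partition, so they are equivalent — no string distinguishes them.

No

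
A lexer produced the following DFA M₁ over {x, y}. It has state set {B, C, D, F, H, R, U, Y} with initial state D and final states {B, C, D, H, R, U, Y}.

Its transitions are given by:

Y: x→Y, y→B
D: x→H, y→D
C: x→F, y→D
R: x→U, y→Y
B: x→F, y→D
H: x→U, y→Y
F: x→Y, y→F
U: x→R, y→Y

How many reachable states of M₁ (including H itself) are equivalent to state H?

States {C} cannot be reached from the start state, so discard them.
P0 = {B,D,H,R,U,Y} | {F}.
Refine {B,D,H,R,U,Y} on symbol x: members go to different blocks, giving {D,H,R,U,Y} and {B}.
Split {D,H,R,U,Y} by δ(·,y) → {D,H,R,U} and {Y}.
Split {D,H,R,U} by δ(·,y) → {H,R,U} and {D}.
No further refinement is possible. Final partition (5 blocks): {H,R,U} | {F} | {B} | {Y} | {D}.
State H belongs to the block {H,R,U}, which has 3 states.

3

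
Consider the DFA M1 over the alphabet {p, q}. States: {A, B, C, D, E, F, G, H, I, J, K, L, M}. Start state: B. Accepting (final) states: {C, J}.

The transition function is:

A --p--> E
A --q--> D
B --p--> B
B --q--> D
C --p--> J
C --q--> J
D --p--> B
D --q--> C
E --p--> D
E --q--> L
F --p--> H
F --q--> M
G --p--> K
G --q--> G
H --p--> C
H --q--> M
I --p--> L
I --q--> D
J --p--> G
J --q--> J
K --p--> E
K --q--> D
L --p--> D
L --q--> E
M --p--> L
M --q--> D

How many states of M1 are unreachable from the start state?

BFS from B reaches {B, C, D, E, G, J, K, L}; the 5 state(s) A, F, H, I, M are never visited.

5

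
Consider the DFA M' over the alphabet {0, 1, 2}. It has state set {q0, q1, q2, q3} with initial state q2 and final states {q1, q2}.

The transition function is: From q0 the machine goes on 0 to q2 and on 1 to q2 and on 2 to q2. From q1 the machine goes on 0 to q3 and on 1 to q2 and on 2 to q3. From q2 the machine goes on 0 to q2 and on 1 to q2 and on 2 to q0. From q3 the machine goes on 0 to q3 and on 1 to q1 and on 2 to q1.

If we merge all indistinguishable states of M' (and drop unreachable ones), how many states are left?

Reachable states from the start: {q0,q2}. Unreachable: {q1,q3} — drop them.
Start with accepting vs non-accepting: {q2} | {q0}.
The partition is now stable with 2 blocks: {q2} | {q0}.

2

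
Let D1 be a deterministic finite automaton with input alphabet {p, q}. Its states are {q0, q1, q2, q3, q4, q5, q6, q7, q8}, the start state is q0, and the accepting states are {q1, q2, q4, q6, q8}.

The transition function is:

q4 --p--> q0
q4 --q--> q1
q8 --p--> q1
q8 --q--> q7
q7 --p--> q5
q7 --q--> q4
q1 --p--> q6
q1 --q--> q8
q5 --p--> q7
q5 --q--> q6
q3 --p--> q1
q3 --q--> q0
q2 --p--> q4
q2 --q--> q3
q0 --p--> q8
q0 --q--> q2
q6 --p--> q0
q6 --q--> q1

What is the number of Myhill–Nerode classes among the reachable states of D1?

7

Initial partition by acceptance: {q1,q2,q4,q6,q8} | {q0,q3,q5,q7}.
On input p, block {q1,q2,q4,q6,q8} splits into {q1,q2,q8} and {q4,q6}.
Split {q1,q2,q8} by δ(·,p) → {q1,q2} and {q8}.
Refine {q1,q2} on symbol q: members go to different blocks, giving {q1} and {q2}.
Refine {q0,q3,q5,q7} on symbol p: members go to different blocks, giving {q5,q7} and {q0} and {q3}.
The partition is now stable with 7 blocks: {q1} | {q5,q7} | {q4,q6} | {q8} | {q2} | {q0} | {q3}.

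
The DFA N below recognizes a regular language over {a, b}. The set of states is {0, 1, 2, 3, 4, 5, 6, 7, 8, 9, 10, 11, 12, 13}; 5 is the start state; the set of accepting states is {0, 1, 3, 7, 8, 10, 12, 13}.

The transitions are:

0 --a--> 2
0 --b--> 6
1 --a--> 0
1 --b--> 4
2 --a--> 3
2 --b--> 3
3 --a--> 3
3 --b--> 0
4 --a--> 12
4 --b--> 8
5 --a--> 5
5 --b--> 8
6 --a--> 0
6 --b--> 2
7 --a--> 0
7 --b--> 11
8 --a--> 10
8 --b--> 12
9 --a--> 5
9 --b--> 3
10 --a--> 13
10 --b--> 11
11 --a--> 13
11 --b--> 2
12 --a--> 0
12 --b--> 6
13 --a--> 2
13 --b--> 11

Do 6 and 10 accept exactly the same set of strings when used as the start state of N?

No

First remove the unreachable states {1,4,7,9}; 10 states remain.
Start with accepting vs non-accepting: {0,3,8,10,12,13} | {2,5,6,11}.
Split {0,3,8,10,12,13} by δ(·,a) → {3,8,10,12} and {0,13}.
Split {3,8,10,12} by δ(·,a) → {3,8} and {10,12}.
Split {3,8} by δ(·,a) → {3} and {8}.
On input a, block {2,5,6,11} splits into {6,11} and {2} and {5}.
The partition is now stable with 7 blocks: {3} | {6,11} | {0,13} | {10,12} | {8} | {2} | {5}.
6 and 10 end up in different blocks, so they are distinguishable. For instance, the string 'ε' is accepted from only 10.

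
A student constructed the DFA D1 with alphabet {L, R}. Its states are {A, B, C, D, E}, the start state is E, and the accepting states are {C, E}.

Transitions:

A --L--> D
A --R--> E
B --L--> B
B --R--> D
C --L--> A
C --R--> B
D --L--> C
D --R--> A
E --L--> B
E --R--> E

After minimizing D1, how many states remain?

5

P0 = {C,E} | {A,B,D}.
Refine {C,E} on symbol R: members go to different blocks, giving {C} and {E}.
On input L, block {A,B,D} splits into {A,B} and {D}.
On input L, block {A,B} splits into {A} and {B}.
The partition is now stable with 5 blocks: {C} | {A} | {E} | {D} | {B}.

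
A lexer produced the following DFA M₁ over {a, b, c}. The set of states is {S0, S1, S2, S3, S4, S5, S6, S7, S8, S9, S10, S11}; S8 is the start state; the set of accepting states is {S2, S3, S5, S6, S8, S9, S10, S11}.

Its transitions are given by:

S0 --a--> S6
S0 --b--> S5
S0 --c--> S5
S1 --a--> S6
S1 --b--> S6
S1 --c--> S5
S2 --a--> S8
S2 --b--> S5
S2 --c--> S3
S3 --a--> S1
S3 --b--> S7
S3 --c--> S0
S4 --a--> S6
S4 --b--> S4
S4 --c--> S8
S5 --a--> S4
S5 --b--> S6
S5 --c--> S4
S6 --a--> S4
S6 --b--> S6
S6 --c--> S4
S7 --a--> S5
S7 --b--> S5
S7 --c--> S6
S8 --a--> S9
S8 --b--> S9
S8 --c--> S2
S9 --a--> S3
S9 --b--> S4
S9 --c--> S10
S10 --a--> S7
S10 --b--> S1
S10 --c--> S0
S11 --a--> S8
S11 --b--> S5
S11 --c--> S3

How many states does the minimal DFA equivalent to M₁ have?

7

First remove the unreachable states {S11}; 11 states remain.
P0 = {S2,S3,S5,S6,S8,S9,S10} | {S0,S1,S4,S7}.
Refine {S2,S3,S5,S6,S8,S9,S10} on symbol a: members go to different blocks, giving {S3,S5,S6,S10} and {S2,S8,S9}.
Split {S3,S5,S6,S10} by δ(·,b) → {S3,S10} and {S5,S6}.
Split {S0,S1,S4,S7} by δ(·,b) → {S0,S1,S7} and {S4}.
Split {S2,S8,S9} by δ(·,a) → {S2,S8} and {S9}.
Split {S2,S8} by δ(·,a) → {S2} and {S8}.
Stable partition: {S3,S10} | {S0,S1,S7} | {S2} | {S5,S6} | {S4} | {S9} | {S8} — 7 equivalence classes.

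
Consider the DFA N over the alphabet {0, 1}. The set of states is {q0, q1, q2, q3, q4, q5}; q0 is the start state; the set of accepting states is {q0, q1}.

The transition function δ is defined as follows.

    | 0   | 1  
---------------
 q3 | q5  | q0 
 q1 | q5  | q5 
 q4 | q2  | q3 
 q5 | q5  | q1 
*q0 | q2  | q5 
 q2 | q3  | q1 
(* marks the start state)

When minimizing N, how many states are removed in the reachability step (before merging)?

BFS from q0 reaches {q0, q1, q2, q3, q5}; the 1 state(s) q4 are never visited.

1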